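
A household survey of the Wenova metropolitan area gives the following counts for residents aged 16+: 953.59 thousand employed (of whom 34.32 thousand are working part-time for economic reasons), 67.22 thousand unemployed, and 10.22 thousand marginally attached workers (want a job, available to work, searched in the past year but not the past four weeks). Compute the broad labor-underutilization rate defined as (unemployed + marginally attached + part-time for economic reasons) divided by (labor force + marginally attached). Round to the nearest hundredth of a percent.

Labor force = 953.59 + 67.22 = 1,020.81 thousand.
Numerator = 67.22 + 10.22 + 34.32 = 111.76 thousand.
Denominator = 1,020.81 + 10.22 = 1,031.03 thousand.
Broad rate = 111.76 / 1,031.03 = 10.84%.

Broad underutilization rate ≈ 10.84%.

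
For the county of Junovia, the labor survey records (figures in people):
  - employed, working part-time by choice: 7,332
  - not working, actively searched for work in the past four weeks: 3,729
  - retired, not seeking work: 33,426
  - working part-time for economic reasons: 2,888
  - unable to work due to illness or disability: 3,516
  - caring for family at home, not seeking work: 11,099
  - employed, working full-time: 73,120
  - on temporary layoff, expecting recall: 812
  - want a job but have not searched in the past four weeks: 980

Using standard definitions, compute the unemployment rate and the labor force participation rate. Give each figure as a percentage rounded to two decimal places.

Unemployment rate ≈ 5.17%; labor force participation rate ≈ 64.19%.

Employed = 7,332 + 2,888 + 73,120 = 83,340 (anyone who worked, including part-time for economic reasons, counts as employed).
Unemployed = 3,729 + 812 = 4,541 (jobless and actively searching, or on temporary layoff).
Labor force = 83,340 + 4,541 = 87,881.
Not in labor force = 33,426 + 3,516 + 11,099 + 980 = 49,021 (those not working and not actively searching are outside the labor force — including those who want a job but have given up searching).
Civilian working-age population = 87,881 + 49,021 = 136,902.
Unemployment rate = 4,541 / 87,881 = 5.17%.
Labor force participation rate = 87,881 / 136,902 = 64.19%.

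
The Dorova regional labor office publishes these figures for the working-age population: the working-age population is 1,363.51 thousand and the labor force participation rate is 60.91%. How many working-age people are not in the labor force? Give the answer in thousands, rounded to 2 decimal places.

About 533.00 thousand are not in the labor force.

Share not in the labor force = 1 − 0.6091 = 0.3909.
Not in labor force = 0.3909 × 1,363.51 ≈ 533.00 thousand.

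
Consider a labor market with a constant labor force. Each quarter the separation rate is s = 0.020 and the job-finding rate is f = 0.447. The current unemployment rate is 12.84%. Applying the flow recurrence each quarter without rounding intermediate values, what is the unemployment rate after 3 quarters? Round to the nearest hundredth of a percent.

With a fixed labor force, u_{t+1} = u_t + s·(1−u_t) − f·u_t = u_t·(1−s−f) + s.
Here 1−s−f = 0.533 and s = 0.020.
u_1 = 0.128400 × 0.533 + 0.020 = 0.088437.
u_2 = 0.088437 × 0.533 + 0.020 = 0.067137.
u_3 = 0.067137 × 0.533 + 0.020 = 0.055784.

Unemployment rate after three quarters ≈ 5.58%.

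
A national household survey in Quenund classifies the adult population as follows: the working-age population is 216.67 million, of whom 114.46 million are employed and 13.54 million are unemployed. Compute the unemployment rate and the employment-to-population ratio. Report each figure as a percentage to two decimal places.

Unemployment rate ≈ 10.58%; employment-population ratio ≈ 52.83%.

Labor force = employed + unemployed = 114.46 + 13.54 = 128.00 million.
Unemployment rate = 13.54 / 128.00 = 10.58%.
Employment-population ratio = 114.46 / 216.67 = 52.83%.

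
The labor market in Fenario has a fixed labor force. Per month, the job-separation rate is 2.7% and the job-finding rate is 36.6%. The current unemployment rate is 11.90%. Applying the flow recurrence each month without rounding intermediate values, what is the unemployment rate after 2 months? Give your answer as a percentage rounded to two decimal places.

With a fixed labor force, u_{t+1} = u_t + s·(1−u_t) − f·u_t = u_t·(1−s−f) + s.
Here 1−s−f = 0.607 and s = 0.027.
u_1 = 0.119000 × 0.607 + 0.027 = 0.099233.
u_2 = 0.099233 × 0.607 + 0.027 = 0.087234.

Unemployment rate after two months ≈ 8.72%.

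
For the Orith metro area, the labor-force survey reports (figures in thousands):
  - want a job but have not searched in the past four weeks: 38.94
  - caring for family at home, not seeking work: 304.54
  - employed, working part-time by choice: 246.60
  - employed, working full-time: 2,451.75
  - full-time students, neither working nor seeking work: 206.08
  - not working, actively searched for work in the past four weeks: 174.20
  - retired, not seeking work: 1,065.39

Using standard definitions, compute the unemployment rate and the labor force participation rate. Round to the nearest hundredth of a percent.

Employed = 246.60 + 2,451.75 = 2,698.35 thousand.
Unemployed = 174.20 thousand.
Labor force = 2,698.35 + 174.20 = 2,872.55 thousand.
Not in labor force = 38.94 + 304.54 + 206.08 + 1,065.39 = 1,614.95 thousand (those not working and not actively searching are outside the labor force — including those who want a job but have given up searching).
Civilian working-age population = 2,872.55 + 1,614.95 = 4,487.50 thousand.
Unemployment rate = 174.20 / 2,872.55 = 6.06%.
Labor force participation rate = 2,872.55 / 4,487.50 = 64.01%.

Unemployment rate ≈ 6.06%; labor force participation rate ≈ 64.01%.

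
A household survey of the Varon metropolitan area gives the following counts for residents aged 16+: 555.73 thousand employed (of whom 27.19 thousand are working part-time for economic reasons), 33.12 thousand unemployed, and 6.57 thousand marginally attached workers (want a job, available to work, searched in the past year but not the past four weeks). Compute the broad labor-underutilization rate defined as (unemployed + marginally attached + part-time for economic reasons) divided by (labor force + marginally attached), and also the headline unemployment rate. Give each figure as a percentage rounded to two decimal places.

Broad underutilization rate ≈ 11.23%; headline unemployment rate ≈ 5.62%.

Labor force = 555.73 + 33.12 = 588.85 thousand.
Numerator = 33.12 + 6.57 + 27.19 = 66.88 thousand.
Denominator = 588.85 + 6.57 = 595.42 thousand.
Broad rate = 66.88 / 595.42 = 11.23%.
Headline unemployment rate = 33.12 / 588.85 = 5.62%.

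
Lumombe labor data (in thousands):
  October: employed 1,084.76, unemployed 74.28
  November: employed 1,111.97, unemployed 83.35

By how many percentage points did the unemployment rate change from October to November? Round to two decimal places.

The unemployment rate changed by +0.56 percentage points.

October: labor force = 1,084.76 + 74.28 = 1,159.04; u = 74.28/1,159.04 = 6.41%.
November: labor force = 1,111.97 + 83.35 = 1,195.32; u = 83.35/1,195.32 = 6.97%.
Change = 6.97% − 6.41% = +0.56 pp.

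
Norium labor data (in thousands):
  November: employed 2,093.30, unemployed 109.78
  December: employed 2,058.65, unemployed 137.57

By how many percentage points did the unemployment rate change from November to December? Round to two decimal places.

The unemployment rate changed by +1.28 percentage points.

November: labor force = 2,093.30 + 109.78 = 2,203.08; u = 109.78/2,203.08 = 4.98%.
December: labor force = 2,058.65 + 137.57 = 2,196.22; u = 137.57/2,196.22 = 6.26%.
Change = 6.26% − 4.98% = +1.28 pp.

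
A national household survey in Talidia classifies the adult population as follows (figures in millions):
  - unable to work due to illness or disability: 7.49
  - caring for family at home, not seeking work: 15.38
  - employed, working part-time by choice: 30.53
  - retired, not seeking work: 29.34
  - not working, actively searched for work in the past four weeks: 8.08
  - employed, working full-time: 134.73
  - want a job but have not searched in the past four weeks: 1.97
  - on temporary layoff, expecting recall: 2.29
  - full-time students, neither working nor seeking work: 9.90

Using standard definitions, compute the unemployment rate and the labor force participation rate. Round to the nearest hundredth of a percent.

Unemployment rate ≈ 5.90%; labor force participation rate ≈ 73.27%.

Employed = 30.53 + 134.73 = 165.26 million.
Unemployed = 8.08 + 2.29 = 10.37 million (jobless and actively searching, or on temporary layoff).
Labor force = 165.26 + 10.37 = 175.63 million.
Not in labor force = 7.49 + 15.38 + 29.34 + 1.97 + 9.90 = 64.08 million (those not working and not actively searching are outside the labor force — including those who want a job but have given up searching).
Civilian working-age population = 175.63 + 64.08 = 239.71 million.
Unemployment rate = 10.37 / 175.63 = 5.90%.
Labor force participation rate = 175.63 / 239.71 = 73.27%.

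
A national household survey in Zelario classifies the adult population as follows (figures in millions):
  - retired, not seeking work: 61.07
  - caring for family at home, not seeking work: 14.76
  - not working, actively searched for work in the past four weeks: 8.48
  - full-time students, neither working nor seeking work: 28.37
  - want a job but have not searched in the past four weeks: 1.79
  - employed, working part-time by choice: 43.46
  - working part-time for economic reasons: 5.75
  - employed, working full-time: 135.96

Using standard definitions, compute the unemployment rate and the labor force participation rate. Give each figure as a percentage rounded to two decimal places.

Unemployment rate ≈ 4.38%; labor force participation rate ≈ 64.63%.

Employed = 43.46 + 5.75 + 135.96 = 185.17 million (anyone who worked, including part-time for economic reasons, counts as employed).
Unemployed = 8.48 million.
Labor force = 185.17 + 8.48 = 193.65 million.
Not in labor force = 61.07 + 14.76 + 28.37 + 1.79 = 105.99 million (those not working and not actively searching are outside the labor force — including those who want a job but have given up searching).
Civilian working-age population = 193.65 + 105.99 = 299.64 million.
Unemployment rate = 8.48 / 193.65 = 4.38%.
Labor force participation rate = 193.65 / 299.64 = 64.63%.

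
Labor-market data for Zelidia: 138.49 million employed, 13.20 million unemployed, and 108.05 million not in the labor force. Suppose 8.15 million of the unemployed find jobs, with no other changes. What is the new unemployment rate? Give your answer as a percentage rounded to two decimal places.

Initially, labor force = 138.49 + 13.20 = 151.69 million, so u = 13.20/151.69 = 8.70%.
After the change, unemployed falls and employed rises by 8.15; labor force unchanged → E = 146.64, U = 5.05, labor force = 151.69 million.
New unemployment rate = 5.05 / 151.69 = 3.33%.

New unemployment rate ≈ 3.33%.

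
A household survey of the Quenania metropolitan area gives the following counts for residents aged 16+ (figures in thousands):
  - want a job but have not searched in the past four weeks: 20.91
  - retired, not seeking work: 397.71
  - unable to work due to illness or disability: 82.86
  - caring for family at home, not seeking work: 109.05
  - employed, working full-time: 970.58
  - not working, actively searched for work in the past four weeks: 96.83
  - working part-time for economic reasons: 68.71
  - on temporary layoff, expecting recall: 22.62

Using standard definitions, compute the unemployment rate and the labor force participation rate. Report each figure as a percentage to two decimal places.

Employed = 970.58 + 68.71 = 1,039.29 thousand (anyone who worked, including part-time for economic reasons, counts as employed).
Unemployed = 96.83 + 22.62 = 119.45 thousand (jobless and actively searching, or on temporary layoff).
Labor force = 1,039.29 + 119.45 = 1,158.74 thousand.
Not in labor force = 20.91 + 397.71 + 82.86 + 109.05 = 610.53 thousand (those not working and not actively searching are outside the labor force — including those who want a job but have given up searching).
Civilian working-age population = 1,158.74 + 610.53 = 1,769.27 thousand.
Unemployment rate = 119.45 / 1,158.74 = 10.31%.
Labor force participation rate = 1,158.74 / 1,769.27 = 65.49%.

Unemployment rate ≈ 10.31%; labor force participation rate ≈ 65.49%.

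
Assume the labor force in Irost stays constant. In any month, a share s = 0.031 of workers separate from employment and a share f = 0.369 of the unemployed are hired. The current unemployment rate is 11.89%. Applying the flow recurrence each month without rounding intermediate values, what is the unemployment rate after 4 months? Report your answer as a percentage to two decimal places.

With a fixed labor force, u_{t+1} = u_t + s·(1−u_t) − f·u_t = u_t·(1−s−f) + s.
Here 1−s−f = 0.600 and s = 0.031.
u_1 = 0.118900 × 0.600 + 0.031 = 0.102340.
u_2 = 0.102340 × 0.600 + 0.031 = 0.092404.
u_3 = 0.092404 × 0.600 + 0.031 = 0.086442.
u_4 = 0.086442 × 0.600 + 0.031 = 0.082865.

Unemployment rate after four months ≈ 8.29%.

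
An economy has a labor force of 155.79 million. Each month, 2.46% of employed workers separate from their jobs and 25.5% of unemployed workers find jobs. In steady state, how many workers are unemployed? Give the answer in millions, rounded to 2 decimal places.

Steady-state unemployment rate u* = s/(s+f) = 2.46/(2.46+25.5) = 0.087983.
Unemployed = u* × labor force = 0.087983 × 155.79 ≈ 13.71 million.

About 13.71 million are unemployed in steady state.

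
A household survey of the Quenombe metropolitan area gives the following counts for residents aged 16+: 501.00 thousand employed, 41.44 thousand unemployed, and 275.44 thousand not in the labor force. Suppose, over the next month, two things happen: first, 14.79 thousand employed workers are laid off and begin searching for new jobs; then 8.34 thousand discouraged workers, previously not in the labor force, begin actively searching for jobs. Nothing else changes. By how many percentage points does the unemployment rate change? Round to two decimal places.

The unemployment rate changes by +4.08 percentage points.

Initially, labor force = 501.00 + 41.44 = 542.44 thousand, so u = 41.44/542.44 = 7.64%.
After the first change, employed falls and unemployed rises by 14.79; labor force unchanged → E = 486.21, U = 56.23, labor force = 542.44 thousand.
After the second change, unemployed and labor force both rise by 8.34 → E = 486.21, U = 64.57, labor force = 550.78 thousand.
New unemployment rate = 64.57 / 550.78 = 11.72%.
Change = 11.72% − 7.64% = +4.08 percentage points.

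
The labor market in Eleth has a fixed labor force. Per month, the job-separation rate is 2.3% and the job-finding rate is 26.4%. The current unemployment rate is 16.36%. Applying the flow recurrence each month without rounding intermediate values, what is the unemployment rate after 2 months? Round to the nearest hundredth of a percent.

With a fixed labor force, u_{t+1} = u_t + s·(1−u_t) − f·u_t = u_t·(1−s−f) + s.
Here 1−s−f = 0.713 and s = 0.023.
u_1 = 0.163600 × 0.713 + 0.023 = 0.139647.
u_2 = 0.139647 × 0.713 + 0.023 = 0.122568.

Unemployment rate after two months ≈ 12.26%.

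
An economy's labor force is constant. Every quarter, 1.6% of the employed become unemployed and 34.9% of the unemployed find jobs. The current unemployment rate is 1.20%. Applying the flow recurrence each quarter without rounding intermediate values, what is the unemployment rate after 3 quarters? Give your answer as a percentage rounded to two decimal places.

Unemployment rate after three quarters ≈ 3.57%.

With a fixed labor force, u_{t+1} = u_t + s·(1−u_t) − f·u_t = u_t·(1−s−f) + s.
Here 1−s−f = 0.635 and s = 0.016.
u_1 = 0.012000 × 0.635 + 0.016 = 0.023620.
u_2 = 0.023620 × 0.635 + 0.016 = 0.030999.
u_3 = 0.030999 × 0.635 + 0.016 = 0.035684.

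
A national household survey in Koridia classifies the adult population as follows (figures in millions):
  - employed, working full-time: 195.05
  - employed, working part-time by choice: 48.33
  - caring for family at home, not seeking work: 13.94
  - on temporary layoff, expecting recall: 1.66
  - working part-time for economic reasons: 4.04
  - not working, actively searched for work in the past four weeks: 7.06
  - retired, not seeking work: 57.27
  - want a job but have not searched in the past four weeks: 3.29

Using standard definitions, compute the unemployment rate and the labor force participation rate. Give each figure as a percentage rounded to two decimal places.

Unemployment rate ≈ 3.40%; labor force participation rate ≈ 77.47%.

Employed = 195.05 + 48.33 + 4.04 = 247.42 million (anyone who worked, including part-time for economic reasons, counts as employed).
Unemployed = 1.66 + 7.06 = 8.72 million (jobless and actively searching, or on temporary layoff).
Labor force = 247.42 + 8.72 = 256.14 million.
Not in labor force = 13.94 + 57.27 + 3.29 = 74.50 million (those not working and not actively searching are outside the labor force — including those who want a job but have given up searching).
Civilian working-age population = 256.14 + 74.50 = 330.64 million.
Unemployment rate = 8.72 / 256.14 = 3.40%.
Labor force participation rate = 256.14 / 330.64 = 77.47%.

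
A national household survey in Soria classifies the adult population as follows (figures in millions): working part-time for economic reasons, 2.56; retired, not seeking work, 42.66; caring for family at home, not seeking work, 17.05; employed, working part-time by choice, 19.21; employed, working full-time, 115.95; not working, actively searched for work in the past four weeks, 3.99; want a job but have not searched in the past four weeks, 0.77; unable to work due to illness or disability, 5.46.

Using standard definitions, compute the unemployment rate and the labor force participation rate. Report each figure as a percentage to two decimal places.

Employed = 2.56 + 19.21 + 115.95 = 137.72 million (anyone who worked, including part-time for economic reasons, counts as employed).
Unemployed = 3.99 million.
Labor force = 137.72 + 3.99 = 141.71 million.
Not in labor force = 42.66 + 17.05 + 0.77 + 5.46 = 65.94 million (those not working and not actively searching are outside the labor force — including those who want a job but have given up searching).
Civilian working-age population = 141.71 + 65.94 = 207.65 million.
Unemployment rate = 3.99 / 141.71 = 2.82%.
Labor force participation rate = 141.71 / 207.65 = 68.24%.

Unemployment rate ≈ 2.82%; labor force participation rate ≈ 68.24%.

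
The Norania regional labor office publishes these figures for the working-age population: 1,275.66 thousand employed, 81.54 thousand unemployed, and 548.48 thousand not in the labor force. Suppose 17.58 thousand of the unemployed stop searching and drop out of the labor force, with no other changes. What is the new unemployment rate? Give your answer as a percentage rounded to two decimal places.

New unemployment rate ≈ 4.77%.

Initially, labor force = 1,275.66 + 81.54 = 1,357.20 thousand, so u = 81.54/1,357.20 = 6.01%.
After the change, unemployed and labor force both fall by 17.58 → E = 1,275.66, U = 63.96, labor force = 1,339.62 thousand.
New unemployment rate = 63.96 / 1,339.62 = 4.77%.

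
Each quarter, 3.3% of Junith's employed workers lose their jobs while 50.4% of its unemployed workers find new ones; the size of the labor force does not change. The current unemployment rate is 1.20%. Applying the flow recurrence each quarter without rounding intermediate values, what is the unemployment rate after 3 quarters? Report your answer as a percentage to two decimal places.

Unemployment rate after three quarters ≈ 5.65%.

With a fixed labor force, u_{t+1} = u_t + s·(1−u_t) − f·u_t = u_t·(1−s−f) + s.
Here 1−s−f = 0.463 and s = 0.033.
u_1 = 0.012000 × 0.463 + 0.033 = 0.038556.
u_2 = 0.038556 × 0.463 + 0.033 = 0.050851.
u_3 = 0.050851 × 0.463 + 0.033 = 0.056544.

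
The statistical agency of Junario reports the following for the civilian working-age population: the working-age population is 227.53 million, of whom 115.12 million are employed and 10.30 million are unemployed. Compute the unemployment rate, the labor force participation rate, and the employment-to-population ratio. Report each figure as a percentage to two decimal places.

Labor force = employed + unemployed = 115.12 + 10.30 = 125.42 million.
Unemployment rate = 10.30 / 125.42 = 8.21%.
Labor force participation rate = 125.42 / 227.53 = 55.12%.
Employment-population ratio = 115.12 / 227.53 = 50.60%.

Unemployment rate ≈ 8.21%; labor force participation rate ≈ 55.12%; employment-population ratio ≈ 50.60%.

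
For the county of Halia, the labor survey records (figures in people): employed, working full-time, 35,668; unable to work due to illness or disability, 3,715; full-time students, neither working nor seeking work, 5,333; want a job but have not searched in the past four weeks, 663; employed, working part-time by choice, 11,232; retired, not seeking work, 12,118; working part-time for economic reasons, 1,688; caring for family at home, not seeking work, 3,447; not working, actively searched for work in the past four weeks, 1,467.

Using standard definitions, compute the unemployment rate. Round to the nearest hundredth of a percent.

Employed = 35,668 + 11,232 + 1,688 = 48,588 (anyone who worked, including part-time for economic reasons, counts as employed).
Unemployed = 1,467.
Labor force = 48,588 + 1,467 = 50,055.
Unemployment rate = 1,467 / 50,055 = 2.93%.

Unemployment rate ≈ 2.93%.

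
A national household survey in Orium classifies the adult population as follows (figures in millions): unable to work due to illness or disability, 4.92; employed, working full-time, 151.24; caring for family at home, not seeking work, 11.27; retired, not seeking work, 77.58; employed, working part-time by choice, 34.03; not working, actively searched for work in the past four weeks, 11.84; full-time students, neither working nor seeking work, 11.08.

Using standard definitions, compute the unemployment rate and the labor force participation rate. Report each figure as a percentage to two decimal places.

Employed = 151.24 + 34.03 = 185.27 million.
Unemployed = 11.84 million.
Labor force = 185.27 + 11.84 = 197.11 million.
Not in labor force = 4.92 + 11.27 + 77.58 + 11.08 = 104.85 million (those not working and not actively searching are outside the labor force).
Civilian working-age population = 197.11 + 104.85 = 301.96 million.
Unemployment rate = 11.84 / 197.11 = 6.01%.
Labor force participation rate = 197.11 / 301.96 = 65.28%.

Unemployment rate ≈ 6.01%; labor force participation rate ≈ 65.28%.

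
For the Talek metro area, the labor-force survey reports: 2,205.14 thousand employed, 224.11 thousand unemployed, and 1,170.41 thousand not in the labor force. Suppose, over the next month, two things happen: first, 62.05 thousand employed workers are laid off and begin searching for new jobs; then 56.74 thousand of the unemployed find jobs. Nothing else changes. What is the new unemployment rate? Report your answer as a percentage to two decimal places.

Initially, labor force = 2,205.14 + 224.11 = 2,429.25 thousand, so u = 224.11/2,429.25 = 9.23%.
After the first change, employed falls and unemployed rises by 62.05; labor force unchanged → E = 2,143.09, U = 286.16, labor force = 2,429.25 thousand.
After the second change, unemployed falls and employed rises by 56.74; labor force unchanged → E = 2,199.83, U = 229.42, labor force = 2,429.25 thousand.
New unemployment rate = 229.42 / 2,429.25 = 9.44%.

New unemployment rate ≈ 9.44%.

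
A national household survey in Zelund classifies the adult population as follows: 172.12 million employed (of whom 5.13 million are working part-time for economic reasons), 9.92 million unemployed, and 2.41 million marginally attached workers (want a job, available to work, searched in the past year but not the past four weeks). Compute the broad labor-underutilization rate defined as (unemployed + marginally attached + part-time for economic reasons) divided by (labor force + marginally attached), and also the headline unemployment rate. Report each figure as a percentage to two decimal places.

Labor force = 172.12 + 9.92 = 182.04 million.
Numerator = 9.92 + 2.41 + 5.13 = 17.46 million.
Denominator = 182.04 + 2.41 = 184.45 million.
Broad rate = 17.46 / 184.45 = 9.47%.
Headline unemployment rate = 9.92 / 182.04 = 5.45%.

Broad underutilization rate ≈ 9.47%; headline unemployment rate ≈ 5.45%.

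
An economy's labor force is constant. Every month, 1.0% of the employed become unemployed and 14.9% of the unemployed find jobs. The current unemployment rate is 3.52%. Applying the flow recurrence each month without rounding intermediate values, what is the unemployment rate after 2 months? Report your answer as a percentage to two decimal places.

Unemployment rate after two months ≈ 4.33%.

With a fixed labor force, u_{t+1} = u_t + s·(1−u_t) − f·u_t = u_t·(1−s−f) + s.
Here 1−s−f = 0.841 and s = 0.010.
u_1 = 0.035200 × 0.841 + 0.010 = 0.039603.
u_2 = 0.039603 × 0.841 + 0.010 = 0.043306.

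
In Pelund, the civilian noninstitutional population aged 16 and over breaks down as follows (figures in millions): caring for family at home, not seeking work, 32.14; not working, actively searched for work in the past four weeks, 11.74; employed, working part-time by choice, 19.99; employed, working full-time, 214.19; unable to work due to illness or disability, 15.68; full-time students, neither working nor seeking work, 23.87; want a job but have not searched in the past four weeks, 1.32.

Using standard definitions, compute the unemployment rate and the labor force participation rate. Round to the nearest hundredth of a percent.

Employed = 19.99 + 214.19 = 234.18 million.
Unemployed = 11.74 million.
Labor force = 234.18 + 11.74 = 245.92 million.
Not in labor force = 32.14 + 15.68 + 23.87 + 1.32 = 73.01 million (those not working and not actively searching are outside the labor force — including those who want a job but have given up searching).
Civilian working-age population = 245.92 + 73.01 = 318.93 million.
Unemployment rate = 11.74 / 245.92 = 4.77%.
Labor force participation rate = 245.92 / 318.93 = 77.11%.

Unemployment rate ≈ 4.77%; labor force participation rate ≈ 77.11%.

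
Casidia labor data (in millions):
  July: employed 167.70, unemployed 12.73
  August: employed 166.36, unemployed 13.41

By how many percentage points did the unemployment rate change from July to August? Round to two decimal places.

July: labor force = 167.70 + 12.73 = 180.43; u = 12.73/180.43 = 7.06%.
August: labor force = 166.36 + 13.41 = 179.77; u = 13.41/179.77 = 7.46%.
Change = 7.46% − 7.06% = +0.40 pp.

The unemployment rate changed by +0.40 percentage points.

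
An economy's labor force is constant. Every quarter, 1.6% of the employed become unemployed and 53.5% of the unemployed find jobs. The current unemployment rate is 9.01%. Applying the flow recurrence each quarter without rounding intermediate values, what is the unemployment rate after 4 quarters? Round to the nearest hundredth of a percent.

Unemployment rate after four quarters ≈ 3.15%.

With a fixed labor force, u_{t+1} = u_t + s·(1−u_t) − f·u_t = u_t·(1−s−f) + s.
Here 1−s−f = 0.449 and s = 0.016.
u_1 = 0.090100 × 0.449 + 0.016 = 0.056455.
u_2 = 0.056455 × 0.449 + 0.016 = 0.041348.
u_3 = 0.041348 × 0.449 + 0.016 = 0.034565.
u_4 = 0.034565 × 0.449 + 0.016 = 0.031520.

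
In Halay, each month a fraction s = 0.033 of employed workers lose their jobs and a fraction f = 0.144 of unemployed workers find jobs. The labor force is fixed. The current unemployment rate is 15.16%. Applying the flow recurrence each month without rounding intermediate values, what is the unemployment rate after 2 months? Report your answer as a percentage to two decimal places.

With a fixed labor force, u_{t+1} = u_t + s·(1−u_t) − f·u_t = u_t·(1−s−f) + s.
Here 1−s−f = 0.823 and s = 0.033.
u_1 = 0.151600 × 0.823 + 0.033 = 0.157767.
u_2 = 0.157767 × 0.823 + 0.033 = 0.162842.

Unemployment rate after two months ≈ 16.28%.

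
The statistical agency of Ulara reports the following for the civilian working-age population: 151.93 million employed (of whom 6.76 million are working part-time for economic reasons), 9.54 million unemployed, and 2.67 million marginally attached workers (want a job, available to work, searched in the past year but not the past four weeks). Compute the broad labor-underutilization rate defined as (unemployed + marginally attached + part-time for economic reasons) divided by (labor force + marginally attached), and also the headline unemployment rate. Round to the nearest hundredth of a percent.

Labor force = 151.93 + 9.54 = 161.47 million.
Numerator = 9.54 + 2.67 + 6.76 = 18.97 million.
Denominator = 161.47 + 2.67 = 164.14 million.
Broad rate = 18.97 / 164.14 = 11.56%.
Headline unemployment rate = 9.54 / 161.47 = 5.91%.

Broad underutilization rate ≈ 11.56%; headline unemployment rate ≈ 5.91%.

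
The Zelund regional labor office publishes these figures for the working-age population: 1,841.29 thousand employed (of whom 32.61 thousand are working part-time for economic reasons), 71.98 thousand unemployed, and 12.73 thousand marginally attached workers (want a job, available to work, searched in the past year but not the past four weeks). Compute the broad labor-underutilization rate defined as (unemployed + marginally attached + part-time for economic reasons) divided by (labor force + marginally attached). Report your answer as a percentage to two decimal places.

Broad underutilization rate ≈ 6.09%.

Labor force = 1,841.29 + 71.98 = 1,913.27 thousand.
Numerator = 71.98 + 12.73 + 32.61 = 117.32 thousand.
Denominator = 1,913.27 + 12.73 = 1,926.00 thousand.
Broad rate = 117.32 / 1,926.00 = 6.09%.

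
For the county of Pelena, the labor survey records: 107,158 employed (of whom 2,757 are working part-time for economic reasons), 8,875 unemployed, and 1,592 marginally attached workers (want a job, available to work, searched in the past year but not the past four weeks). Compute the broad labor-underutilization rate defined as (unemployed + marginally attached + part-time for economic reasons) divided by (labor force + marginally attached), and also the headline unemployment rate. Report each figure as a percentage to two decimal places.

Labor force = 107,158 + 8,875 = 116,033.
Numerator = 8,875 + 1,592 + 2,757 = 13,224.
Denominator = 116,033 + 1,592 = 117,625.
Broad rate = 13,224 / 117,625 = 11.24%.
Headline unemployment rate = 8,875 / 116,033 = 7.65%.

Broad underutilization rate ≈ 11.24%; headline unemployment rate ≈ 7.65%.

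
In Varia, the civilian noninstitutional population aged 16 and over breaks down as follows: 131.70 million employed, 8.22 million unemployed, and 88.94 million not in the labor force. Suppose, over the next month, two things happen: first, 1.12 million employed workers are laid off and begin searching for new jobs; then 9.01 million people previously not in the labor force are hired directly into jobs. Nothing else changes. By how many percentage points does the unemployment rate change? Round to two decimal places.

Initially, labor force = 131.70 + 8.22 = 139.92 million, so u = 8.22/139.92 = 5.87%.
After the first change, employed falls and unemployed rises by 1.12; labor force unchanged → E = 130.58, U = 9.34, labor force = 139.92 million.
After the second change, employed and labor force both rise by 9.01; unemployed unchanged → E = 139.59, U = 9.34, labor force = 148.93 million.
New unemployment rate = 9.34 / 148.93 = 6.27%.
Change = 6.27% − 5.87% = +0.40 percentage points.

The unemployment rate changes by +0.40 percentage points.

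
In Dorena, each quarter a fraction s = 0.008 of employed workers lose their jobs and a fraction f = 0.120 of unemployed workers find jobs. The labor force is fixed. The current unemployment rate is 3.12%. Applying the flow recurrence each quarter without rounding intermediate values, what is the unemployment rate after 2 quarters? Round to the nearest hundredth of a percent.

With a fixed labor force, u_{t+1} = u_t + s·(1−u_t) − f·u_t = u_t·(1−s−f) + s.
Here 1−s−f = 0.872 and s = 0.008.
u_1 = 0.031200 × 0.872 + 0.008 = 0.035206.
u_2 = 0.035206 × 0.872 + 0.008 = 0.038700.

Unemployment rate after two quarters ≈ 3.87%.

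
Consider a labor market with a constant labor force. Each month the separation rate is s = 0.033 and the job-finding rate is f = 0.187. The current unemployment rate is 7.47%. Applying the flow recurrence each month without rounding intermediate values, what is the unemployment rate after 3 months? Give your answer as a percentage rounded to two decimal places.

Unemployment rate after three months ≈ 11.43%.

With a fixed labor force, u_{t+1} = u_t + s·(1−u_t) − f·u_t = u_t·(1−s−f) + s.
Here 1−s−f = 0.780 and s = 0.033.
u_1 = 0.074700 × 0.780 + 0.033 = 0.091266.
u_2 = 0.091266 × 0.780 + 0.033 = 0.104187.
u_3 = 0.104187 × 0.780 + 0.033 = 0.114266.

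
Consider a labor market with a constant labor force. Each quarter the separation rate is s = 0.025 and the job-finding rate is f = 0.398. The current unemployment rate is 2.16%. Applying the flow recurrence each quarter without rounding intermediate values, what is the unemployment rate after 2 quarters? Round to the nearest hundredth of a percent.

With a fixed labor force, u_{t+1} = u_t + s·(1−u_t) − f·u_t = u_t·(1−s−f) + s.
Here 1−s−f = 0.577 and s = 0.025.
u_1 = 0.021600 × 0.577 + 0.025 = 0.037463.
u_2 = 0.037463 × 0.577 + 0.025 = 0.046616.

Unemployment rate after two quarters ≈ 4.66%.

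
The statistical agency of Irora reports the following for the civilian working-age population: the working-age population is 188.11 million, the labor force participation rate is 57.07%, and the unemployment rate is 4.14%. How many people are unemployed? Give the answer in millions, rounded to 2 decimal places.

About 4.44 million are unemployed.

Labor force = 0.5707 × 188.11 = 107.35 million.
Unemployed = 0.0414 × 107.35 ≈ 4.44 million.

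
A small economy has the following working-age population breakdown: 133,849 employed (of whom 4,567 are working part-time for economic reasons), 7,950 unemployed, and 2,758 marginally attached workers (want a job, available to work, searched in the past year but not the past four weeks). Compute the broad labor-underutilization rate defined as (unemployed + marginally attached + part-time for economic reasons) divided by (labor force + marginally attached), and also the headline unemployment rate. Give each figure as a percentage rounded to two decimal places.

Labor force = 133,849 + 7,950 = 141,799.
Numerator = 7,950 + 2,758 + 4,567 = 15,275.
Denominator = 141,799 + 2,758 = 144,557.
Broad rate = 15,275 / 144,557 = 10.57%.
Headline unemployment rate = 7,950 / 141,799 = 5.61%.

Broad underutilization rate ≈ 10.57%; headline unemployment rate ≈ 5.61%.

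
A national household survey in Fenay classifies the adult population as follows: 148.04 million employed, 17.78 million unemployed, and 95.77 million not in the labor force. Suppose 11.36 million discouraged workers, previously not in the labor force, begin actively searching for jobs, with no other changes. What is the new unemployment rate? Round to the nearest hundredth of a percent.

Initially, labor force = 148.04 + 17.78 = 165.82 million, so u = 17.78/165.82 = 10.72%.
After the change, unemployed and labor force both rise by 11.36 → E = 148.04, U = 29.14, labor force = 177.18 million.
New unemployment rate = 29.14 / 177.18 = 16.45%.

New unemployment rate ≈ 16.45%.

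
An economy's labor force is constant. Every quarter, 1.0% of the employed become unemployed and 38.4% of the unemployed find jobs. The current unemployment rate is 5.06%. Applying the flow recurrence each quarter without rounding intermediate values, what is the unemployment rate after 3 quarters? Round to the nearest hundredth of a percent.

With a fixed labor force, u_{t+1} = u_t + s·(1−u_t) − f·u_t = u_t·(1−s−f) + s.
Here 1−s−f = 0.606 and s = 0.010.
u_1 = 0.050600 × 0.606 + 0.010 = 0.040664.
u_2 = 0.040664 × 0.606 + 0.010 = 0.034642.
u_3 = 0.034642 × 0.606 + 0.010 = 0.030993.

Unemployment rate after three quarters ≈ 3.10%.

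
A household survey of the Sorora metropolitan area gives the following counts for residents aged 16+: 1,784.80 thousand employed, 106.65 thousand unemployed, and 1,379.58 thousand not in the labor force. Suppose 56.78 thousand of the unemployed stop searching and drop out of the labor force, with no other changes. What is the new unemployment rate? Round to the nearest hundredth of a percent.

New unemployment rate ≈ 2.72%.

Initially, labor force = 1,784.80 + 106.65 = 1,891.45 thousand, so u = 106.65/1,891.45 = 5.64%.
After the change, unemployed and labor force both fall by 56.78 → E = 1,784.80, U = 49.87, labor force = 1,834.67 thousand.
New unemployment rate = 49.87 / 1,834.67 = 2.72%.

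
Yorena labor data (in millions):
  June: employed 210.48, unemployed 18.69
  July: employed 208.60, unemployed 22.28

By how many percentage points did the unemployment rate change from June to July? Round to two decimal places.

June: labor force = 210.48 + 18.69 = 229.17; u = 18.69/229.17 = 8.16%.
July: labor force = 208.60 + 22.28 = 230.88; u = 22.28/230.88 = 9.65%.
Change = 9.65% − 8.16% = +1.49 pp.

The unemployment rate changed by +1.49 percentage points.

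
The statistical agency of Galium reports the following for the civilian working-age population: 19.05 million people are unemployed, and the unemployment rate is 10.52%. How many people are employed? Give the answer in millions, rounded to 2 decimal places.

Labor force = U / u = 19.05 / 0.1052 ≈ 181.08 million.
Employed = labor force − unemployed = 181.08 − 19.05 = 162.03 million.

About 162.03 million are employed.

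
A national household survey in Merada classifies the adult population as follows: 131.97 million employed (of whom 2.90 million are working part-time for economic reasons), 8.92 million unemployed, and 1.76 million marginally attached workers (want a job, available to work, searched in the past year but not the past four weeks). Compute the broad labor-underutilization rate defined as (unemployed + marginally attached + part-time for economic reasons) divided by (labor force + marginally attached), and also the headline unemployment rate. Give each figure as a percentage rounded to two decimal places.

Broad underutilization rate ≈ 9.52%; headline unemployment rate ≈ 6.33%.

Labor force = 131.97 + 8.92 = 140.89 million.
Numerator = 8.92 + 1.76 + 2.90 = 13.58 million.
Denominator = 140.89 + 1.76 = 142.65 million.
Broad rate = 13.58 / 142.65 = 9.52%.
Headline unemployment rate = 8.92 / 140.89 = 6.33%.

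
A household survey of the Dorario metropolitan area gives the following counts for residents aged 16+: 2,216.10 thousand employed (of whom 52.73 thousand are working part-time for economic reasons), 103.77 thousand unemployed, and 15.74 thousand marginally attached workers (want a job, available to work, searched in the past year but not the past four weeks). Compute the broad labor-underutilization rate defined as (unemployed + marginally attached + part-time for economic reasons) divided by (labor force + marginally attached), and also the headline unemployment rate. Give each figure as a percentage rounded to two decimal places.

Labor force = 2,216.10 + 103.77 = 2,319.87 thousand.
Numerator = 103.77 + 15.74 + 52.73 = 172.24 thousand.
Denominator = 2,319.87 + 15.74 = 2,335.61 thousand.
Broad rate = 172.24 / 2,335.61 = 7.37%.
Headline unemployment rate = 103.77 / 2,319.87 = 4.47%.

Broad underutilization rate ≈ 7.37%; headline unemployment rate ≈ 4.47%.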